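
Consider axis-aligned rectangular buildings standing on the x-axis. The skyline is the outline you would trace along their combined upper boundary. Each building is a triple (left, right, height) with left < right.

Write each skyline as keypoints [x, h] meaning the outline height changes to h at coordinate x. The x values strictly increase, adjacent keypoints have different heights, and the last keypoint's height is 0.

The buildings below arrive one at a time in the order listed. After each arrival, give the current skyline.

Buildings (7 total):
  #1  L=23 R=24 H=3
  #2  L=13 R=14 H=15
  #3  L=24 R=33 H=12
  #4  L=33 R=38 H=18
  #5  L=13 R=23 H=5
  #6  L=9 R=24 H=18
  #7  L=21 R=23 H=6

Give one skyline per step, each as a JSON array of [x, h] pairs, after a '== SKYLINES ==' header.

== SKYLINES ==
[[23,3],[24,0]]
[[13,15],[14,0],[23,3],[24,0]]
[[13,15],[14,0],[23,3],[24,12],[33,0]]
[[13,15],[14,0],[23,3],[24,12],[33,18],[38,0]]
[[13,15],[14,5],[23,3],[24,12],[33,18],[38,0]]
[[9,18],[24,12],[33,18],[38,0]]
[[9,18],[24,12],[33,18],[38,0]]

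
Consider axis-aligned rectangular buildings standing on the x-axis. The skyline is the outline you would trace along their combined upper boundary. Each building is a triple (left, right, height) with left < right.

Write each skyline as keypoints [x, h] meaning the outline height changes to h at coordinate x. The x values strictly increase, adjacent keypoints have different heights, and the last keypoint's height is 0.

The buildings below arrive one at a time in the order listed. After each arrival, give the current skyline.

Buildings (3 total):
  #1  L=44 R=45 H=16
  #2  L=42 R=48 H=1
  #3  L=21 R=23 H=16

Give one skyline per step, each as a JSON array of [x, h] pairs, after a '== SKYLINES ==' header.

== SKYLINES ==
[[44,16],[45,0]]
[[42,1],[44,16],[45,1],[48,0]]
[[21,16],[23,0],[42,1],[44,16],[45,1],[48,0]]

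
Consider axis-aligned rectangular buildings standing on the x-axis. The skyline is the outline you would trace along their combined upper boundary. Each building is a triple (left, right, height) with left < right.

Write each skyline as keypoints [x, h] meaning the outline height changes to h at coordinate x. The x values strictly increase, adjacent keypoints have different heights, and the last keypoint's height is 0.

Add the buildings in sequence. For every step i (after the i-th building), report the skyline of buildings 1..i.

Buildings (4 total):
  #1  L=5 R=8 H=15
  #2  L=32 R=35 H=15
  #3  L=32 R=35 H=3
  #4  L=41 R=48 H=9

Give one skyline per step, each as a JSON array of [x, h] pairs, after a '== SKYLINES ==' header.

== SKYLINES ==
[[5,15],[8,0]]
[[5,15],[8,0],[32,15],[35,0]]
[[5,15],[8,0],[32,15],[35,0]]
[[5,15],[8,0],[32,15],[35,0],[41,9],[48,0]]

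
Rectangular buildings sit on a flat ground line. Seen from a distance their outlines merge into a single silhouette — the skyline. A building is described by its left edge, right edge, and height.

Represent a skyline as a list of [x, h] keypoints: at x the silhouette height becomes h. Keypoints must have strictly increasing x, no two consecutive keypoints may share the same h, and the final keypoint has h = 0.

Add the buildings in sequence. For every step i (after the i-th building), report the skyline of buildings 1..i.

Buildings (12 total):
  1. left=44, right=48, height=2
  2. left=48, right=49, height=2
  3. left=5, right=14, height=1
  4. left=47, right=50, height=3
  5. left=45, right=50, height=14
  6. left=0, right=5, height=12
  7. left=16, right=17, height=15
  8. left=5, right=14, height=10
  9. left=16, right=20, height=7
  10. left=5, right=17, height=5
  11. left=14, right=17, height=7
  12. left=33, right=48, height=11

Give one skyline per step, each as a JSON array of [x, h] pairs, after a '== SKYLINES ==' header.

== SKYLINES ==
[[44,2],[48,0]]
[[44,2],[49,0]]
[[5,1],[14,0],[44,2],[49,0]]
[[5,1],[14,0],[44,2],[47,3],[50,0]]
[[5,1],[14,0],[44,2],[45,14],[50,0]]
[[0,12],[5,1],[14,0],[44,2],[45,14],[50,0]]
[[0,12],[5,1],[14,0],[16,15],[17,0],[44,2],[45,14],[50,0]]
[[0,12],[5,10],[14,0],[16,15],[17,0],[44,2],[45,14],[50,0]]
[[0,12],[5,10],[14,0],[16,15],[17,7],[20,0],[44,2],[45,14],[50,0]]
[[0,12],[5,10],[14,5],[16,15],[17,7],[20,0],[44,2],[45,14],[50,0]]
[[0,12],[5,10],[14,7],[16,15],[17,7],[20,0],[44,2],[45,14],[50,0]]
[[0,12],[5,10],[14,7],[16,15],[17,7],[20,0],[33,11],[45,14],[50,0]]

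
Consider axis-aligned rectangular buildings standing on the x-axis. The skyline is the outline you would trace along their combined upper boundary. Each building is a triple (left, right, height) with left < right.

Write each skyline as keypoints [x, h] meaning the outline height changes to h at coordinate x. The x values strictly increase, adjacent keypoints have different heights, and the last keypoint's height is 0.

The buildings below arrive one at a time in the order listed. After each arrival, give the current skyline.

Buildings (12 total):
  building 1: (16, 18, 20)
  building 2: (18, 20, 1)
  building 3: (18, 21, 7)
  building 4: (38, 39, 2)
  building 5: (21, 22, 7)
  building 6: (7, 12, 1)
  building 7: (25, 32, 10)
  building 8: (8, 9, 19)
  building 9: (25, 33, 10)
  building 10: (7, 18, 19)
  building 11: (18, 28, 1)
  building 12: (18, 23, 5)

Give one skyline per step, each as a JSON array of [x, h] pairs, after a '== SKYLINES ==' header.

== SKYLINES ==
[[16,20],[18,0]]
[[16,20],[18,1],[20,0]]
[[16,20],[18,7],[21,0]]
[[16,20],[18,7],[21,0],[38,2],[39,0]]
[[16,20],[18,7],[22,0],[38,2],[39,0]]
[[7,1],[12,0],[16,20],[18,7],[22,0],[38,2],[39,0]]
[[7,1],[12,0],[16,20],[18,7],[22,0],[25,10],[32,0],[38,2],[39,0]]
[[7,1],[8,19],[9,1],[12,0],[16,20],[18,7],[22,0],[25,10],[32,0],[38,2],[39,0]]
[[7,1],[8,19],[9,1],[12,0],[16,20],[18,7],[22,0],[25,10],[33,0],[38,2],[39,0]]
[[7,19],[16,20],[18,7],[22,0],[25,10],[33,0],[38,2],[39,0]]
[[7,19],[16,20],[18,7],[22,1],[25,10],[33,0],[38,2],[39,0]]
[[7,19],[16,20],[18,7],[22,5],[23,1],[25,10],[33,0],[38,2],[39,0]]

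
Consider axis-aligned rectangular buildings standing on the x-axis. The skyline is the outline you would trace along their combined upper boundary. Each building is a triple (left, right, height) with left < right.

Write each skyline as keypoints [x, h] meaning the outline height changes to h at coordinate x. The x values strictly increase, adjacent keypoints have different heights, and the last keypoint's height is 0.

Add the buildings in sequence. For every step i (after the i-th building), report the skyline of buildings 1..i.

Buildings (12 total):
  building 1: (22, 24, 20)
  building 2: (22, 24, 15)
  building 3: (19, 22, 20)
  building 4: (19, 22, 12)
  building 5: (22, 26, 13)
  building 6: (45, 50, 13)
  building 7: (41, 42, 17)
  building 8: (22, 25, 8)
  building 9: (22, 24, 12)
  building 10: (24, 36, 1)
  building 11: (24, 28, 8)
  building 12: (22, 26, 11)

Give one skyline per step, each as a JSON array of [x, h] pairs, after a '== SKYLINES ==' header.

== SKYLINES ==
[[22,20],[24,0]]
[[22,20],[24,0]]
[[19,20],[24,0]]
[[19,20],[24,0]]
[[19,20],[24,13],[26,0]]
[[19,20],[24,13],[26,0],[45,13],[50,0]]
[[19,20],[24,13],[26,0],[41,17],[42,0],[45,13],[50,0]]
[[19,20],[24,13],[26,0],[41,17],[42,0],[45,13],[50,0]]
[[19,20],[24,13],[26,0],[41,17],[42,0],[45,13],[50,0]]
[[19,20],[24,13],[26,1],[36,0],[41,17],[42,0],[45,13],[50,0]]
[[19,20],[24,13],[26,8],[28,1],[36,0],[41,17],[42,0],[45,13],[50,0]]
[[19,20],[24,13],[26,8],[28,1],[36,0],[41,17],[42,0],[45,13],[50,0]]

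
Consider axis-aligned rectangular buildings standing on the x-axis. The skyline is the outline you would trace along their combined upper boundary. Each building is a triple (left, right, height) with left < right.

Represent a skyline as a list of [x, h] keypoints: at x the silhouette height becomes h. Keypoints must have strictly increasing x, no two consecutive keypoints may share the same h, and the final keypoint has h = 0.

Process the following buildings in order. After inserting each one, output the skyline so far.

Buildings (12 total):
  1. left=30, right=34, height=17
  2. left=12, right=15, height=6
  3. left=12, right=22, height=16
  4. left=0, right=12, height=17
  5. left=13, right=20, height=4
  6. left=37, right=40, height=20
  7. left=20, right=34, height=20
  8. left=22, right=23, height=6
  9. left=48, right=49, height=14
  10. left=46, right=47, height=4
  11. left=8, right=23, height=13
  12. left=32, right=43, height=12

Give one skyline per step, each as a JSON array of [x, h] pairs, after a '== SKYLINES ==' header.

== SKYLINES ==
[[30,17],[34,0]]
[[12,6],[15,0],[30,17],[34,0]]
[[12,16],[22,0],[30,17],[34,0]]
[[0,17],[12,16],[22,0],[30,17],[34,0]]
[[0,17],[12,16],[22,0],[30,17],[34,0]]
[[0,17],[12,16],[22,0],[30,17],[34,0],[37,20],[40,0]]
[[0,17],[12,16],[20,20],[34,0],[37,20],[40,0]]
[[0,17],[12,16],[20,20],[34,0],[37,20],[40,0]]
[[0,17],[12,16],[20,20],[34,0],[37,20],[40,0],[48,14],[49,0]]
[[0,17],[12,16],[20,20],[34,0],[37,20],[40,0],[46,4],[47,0],[48,14],[49,0]]
[[0,17],[12,16],[20,20],[34,0],[37,20],[40,0],[46,4],[47,0],[48,14],[49,0]]
[[0,17],[12,16],[20,20],[34,12],[37,20],[40,12],[43,0],[46,4],[47,0],[48,14],[49,0]]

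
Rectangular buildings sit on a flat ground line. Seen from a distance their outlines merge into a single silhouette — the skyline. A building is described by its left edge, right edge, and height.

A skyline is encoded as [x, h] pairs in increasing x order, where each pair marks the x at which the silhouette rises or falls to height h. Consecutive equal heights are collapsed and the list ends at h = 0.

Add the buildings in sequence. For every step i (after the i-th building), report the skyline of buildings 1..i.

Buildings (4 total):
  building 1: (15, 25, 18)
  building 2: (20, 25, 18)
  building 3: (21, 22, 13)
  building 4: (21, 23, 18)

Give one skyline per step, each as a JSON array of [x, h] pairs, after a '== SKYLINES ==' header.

== SKYLINES ==
[[15,18],[25,0]]
[[15,18],[25,0]]
[[15,18],[25,0]]
[[15,18],[25,0]]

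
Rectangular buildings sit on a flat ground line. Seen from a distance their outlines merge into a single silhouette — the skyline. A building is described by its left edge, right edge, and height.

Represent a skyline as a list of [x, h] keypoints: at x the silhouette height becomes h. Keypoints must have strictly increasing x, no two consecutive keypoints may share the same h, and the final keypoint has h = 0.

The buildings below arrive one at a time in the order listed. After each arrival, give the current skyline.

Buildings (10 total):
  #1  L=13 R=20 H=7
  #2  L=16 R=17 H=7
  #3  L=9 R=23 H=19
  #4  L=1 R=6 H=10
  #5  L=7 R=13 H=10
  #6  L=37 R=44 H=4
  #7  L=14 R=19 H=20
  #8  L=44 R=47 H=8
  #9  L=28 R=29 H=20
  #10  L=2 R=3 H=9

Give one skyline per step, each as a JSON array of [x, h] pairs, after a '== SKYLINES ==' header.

== SKYLINES ==
[[13,7],[20,0]]
[[13,7],[20,0]]
[[9,19],[23,0]]
[[1,10],[6,0],[9,19],[23,0]]
[[1,10],[6,0],[7,10],[9,19],[23,0]]
[[1,10],[6,0],[7,10],[9,19],[23,0],[37,4],[44,0]]
[[1,10],[6,0],[7,10],[9,19],[14,20],[19,19],[23,0],[37,4],[44,0]]
[[1,10],[6,0],[7,10],[9,19],[14,20],[19,19],[23,0],[37,4],[44,8],[47,0]]
[[1,10],[6,0],[7,10],[9,19],[14,20],[19,19],[23,0],[28,20],[29,0],[37,4],[44,8],[47,0]]
[[1,10],[6,0],[7,10],[9,19],[14,20],[19,19],[23,0],[28,20],[29,0],[37,4],[44,8],[47,0]]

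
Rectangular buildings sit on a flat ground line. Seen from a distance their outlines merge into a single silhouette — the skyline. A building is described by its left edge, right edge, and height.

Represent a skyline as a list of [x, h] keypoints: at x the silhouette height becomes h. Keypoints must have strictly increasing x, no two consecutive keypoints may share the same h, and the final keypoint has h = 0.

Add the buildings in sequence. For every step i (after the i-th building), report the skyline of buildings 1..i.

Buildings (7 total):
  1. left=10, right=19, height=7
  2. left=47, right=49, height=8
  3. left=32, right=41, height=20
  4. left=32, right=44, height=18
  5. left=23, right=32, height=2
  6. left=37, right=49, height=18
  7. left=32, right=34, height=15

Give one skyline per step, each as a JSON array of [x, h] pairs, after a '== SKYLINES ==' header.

== SKYLINES ==
[[10,7],[19,0]]
[[10,7],[19,0],[47,8],[49,0]]
[[10,7],[19,0],[32,20],[41,0],[47,8],[49,0]]
[[10,7],[19,0],[32,20],[41,18],[44,0],[47,8],[49,0]]
[[10,7],[19,0],[23,2],[32,20],[41,18],[44,0],[47,8],[49,0]]
[[10,7],[19,0],[23,2],[32,20],[41,18],[49,0]]
[[10,7],[19,0],[23,2],[32,20],[41,18],[49,0]]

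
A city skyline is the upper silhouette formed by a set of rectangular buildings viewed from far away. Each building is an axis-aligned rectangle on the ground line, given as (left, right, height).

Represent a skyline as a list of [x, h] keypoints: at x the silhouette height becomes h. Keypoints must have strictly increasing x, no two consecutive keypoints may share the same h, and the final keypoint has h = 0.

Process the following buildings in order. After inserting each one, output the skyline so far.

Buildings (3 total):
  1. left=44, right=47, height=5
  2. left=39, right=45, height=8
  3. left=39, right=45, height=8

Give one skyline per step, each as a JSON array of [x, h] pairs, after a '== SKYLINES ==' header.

== SKYLINES ==
[[44,5],[47,0]]
[[39,8],[45,5],[47,0]]
[[39,8],[45,5],[47,0]]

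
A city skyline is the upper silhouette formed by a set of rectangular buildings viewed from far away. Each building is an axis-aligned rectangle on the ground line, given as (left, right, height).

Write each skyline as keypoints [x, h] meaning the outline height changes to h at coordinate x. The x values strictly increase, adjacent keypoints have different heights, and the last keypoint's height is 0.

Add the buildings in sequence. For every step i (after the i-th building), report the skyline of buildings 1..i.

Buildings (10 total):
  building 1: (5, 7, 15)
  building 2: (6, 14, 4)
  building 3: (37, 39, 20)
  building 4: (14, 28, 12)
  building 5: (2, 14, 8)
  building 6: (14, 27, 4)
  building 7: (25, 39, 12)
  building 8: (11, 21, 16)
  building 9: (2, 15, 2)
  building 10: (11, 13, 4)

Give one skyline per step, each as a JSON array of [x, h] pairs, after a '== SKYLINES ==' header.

== SKYLINES ==
[[5,15],[7,0]]
[[5,15],[7,4],[14,0]]
[[5,15],[7,4],[14,0],[37,20],[39,0]]
[[5,15],[7,4],[14,12],[28,0],[37,20],[39,0]]
[[2,8],[5,15],[7,8],[14,12],[28,0],[37,20],[39,0]]
[[2,8],[5,15],[7,8],[14,12],[28,0],[37,20],[39,0]]
[[2,8],[5,15],[7,8],[14,12],[37,20],[39,0]]
[[2,8],[5,15],[7,8],[11,16],[21,12],[37,20],[39,0]]
[[2,8],[5,15],[7,8],[11,16],[21,12],[37,20],[39,0]]
[[2,8],[5,15],[7,8],[11,16],[21,12],[37,20],[39,0]]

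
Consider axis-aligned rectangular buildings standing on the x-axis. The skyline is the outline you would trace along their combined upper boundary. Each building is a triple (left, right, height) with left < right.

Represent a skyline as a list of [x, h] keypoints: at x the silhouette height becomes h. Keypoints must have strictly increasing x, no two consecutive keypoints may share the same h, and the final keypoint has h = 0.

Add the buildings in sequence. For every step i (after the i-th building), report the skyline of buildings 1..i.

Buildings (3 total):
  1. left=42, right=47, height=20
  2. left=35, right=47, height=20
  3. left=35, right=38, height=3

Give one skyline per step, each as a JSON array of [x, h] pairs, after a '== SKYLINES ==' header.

== SKYLINES ==
[[42,20],[47,0]]
[[35,20],[47,0]]
[[35,20],[47,0]]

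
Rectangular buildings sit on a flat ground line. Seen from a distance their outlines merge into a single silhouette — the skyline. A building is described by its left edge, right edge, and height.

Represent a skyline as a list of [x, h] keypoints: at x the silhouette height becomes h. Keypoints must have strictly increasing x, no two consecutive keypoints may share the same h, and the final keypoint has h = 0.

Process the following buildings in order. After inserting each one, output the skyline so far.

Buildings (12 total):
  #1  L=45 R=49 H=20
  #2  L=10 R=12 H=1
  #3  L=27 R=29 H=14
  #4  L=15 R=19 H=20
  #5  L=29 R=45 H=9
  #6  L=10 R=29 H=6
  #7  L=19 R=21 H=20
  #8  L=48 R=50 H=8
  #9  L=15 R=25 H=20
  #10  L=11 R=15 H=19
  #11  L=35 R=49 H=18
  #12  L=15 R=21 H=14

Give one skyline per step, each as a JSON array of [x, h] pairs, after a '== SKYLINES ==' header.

== SKYLINES ==
[[45,20],[49,0]]
[[10,1],[12,0],[45,20],[49,0]]
[[10,1],[12,0],[27,14],[29,0],[45,20],[49,0]]
[[10,1],[12,0],[15,20],[19,0],[27,14],[29,0],[45,20],[49,0]]
[[10,1],[12,0],[15,20],[19,0],[27,14],[29,9],[45,20],[49,0]]
[[10,6],[15,20],[19,6],[27,14],[29,9],[45,20],[49,0]]
[[10,6],[15,20],[21,6],[27,14],[29,9],[45,20],[49,0]]
[[10,6],[15,20],[21,6],[27,14],[29,9],[45,20],[49,8],[50,0]]
[[10,6],[15,20],[25,6],[27,14],[29,9],[45,20],[49,8],[50,0]]
[[10,6],[11,19],[15,20],[25,6],[27,14],[29,9],[45,20],[49,8],[50,0]]
[[10,6],[11,19],[15,20],[25,6],[27,14],[29,9],[35,18],[45,20],[49,8],[50,0]]
[[10,6],[11,19],[15,20],[25,6],[27,14],[29,9],[35,18],[45,20],[49,8],[50,0]]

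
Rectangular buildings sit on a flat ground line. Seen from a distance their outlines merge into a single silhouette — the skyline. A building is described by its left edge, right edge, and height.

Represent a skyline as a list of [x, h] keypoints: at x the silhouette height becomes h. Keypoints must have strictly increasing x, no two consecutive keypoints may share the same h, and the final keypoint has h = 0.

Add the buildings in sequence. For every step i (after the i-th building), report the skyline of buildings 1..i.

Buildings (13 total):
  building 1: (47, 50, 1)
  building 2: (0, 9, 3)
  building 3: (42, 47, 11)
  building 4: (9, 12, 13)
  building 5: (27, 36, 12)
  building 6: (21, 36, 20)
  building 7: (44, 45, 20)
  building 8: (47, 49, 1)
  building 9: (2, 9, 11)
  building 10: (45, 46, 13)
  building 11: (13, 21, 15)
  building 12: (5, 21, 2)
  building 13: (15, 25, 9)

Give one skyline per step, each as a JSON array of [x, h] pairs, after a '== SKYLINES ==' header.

== SKYLINES ==
[[47,1],[50,0]]
[[0,3],[9,0],[47,1],[50,0]]
[[0,3],[9,0],[42,11],[47,1],[50,0]]
[[0,3],[9,13],[12,0],[42,11],[47,1],[50,0]]
[[0,3],[9,13],[12,0],[27,12],[36,0],[42,11],[47,1],[50,0]]
[[0,3],[9,13],[12,0],[21,20],[36,0],[42,11],[47,1],[50,0]]
[[0,3],[9,13],[12,0],[21,20],[36,0],[42,11],[44,20],[45,11],[47,1],[50,0]]
[[0,3],[9,13],[12,0],[21,20],[36,0],[42,11],[44,20],[45,11],[47,1],[50,0]]
[[0,3],[2,11],[9,13],[12,0],[21,20],[36,0],[42,11],[44,20],[45,11],[47,1],[50,0]]
[[0,3],[2,11],[9,13],[12,0],[21,20],[36,0],[42,11],[44,20],[45,13],[46,11],[47,1],[50,0]]
[[0,3],[2,11],[9,13],[12,0],[13,15],[21,20],[36,0],[42,11],[44,20],[45,13],[46,11],[47,1],[50,0]]
[[0,3],[2,11],[9,13],[12,2],[13,15],[21,20],[36,0],[42,11],[44,20],[45,13],[46,11],[47,1],[50,0]]
[[0,3],[2,11],[9,13],[12,2],[13,15],[21,20],[36,0],[42,11],[44,20],[45,13],[46,11],[47,1],[50,0]]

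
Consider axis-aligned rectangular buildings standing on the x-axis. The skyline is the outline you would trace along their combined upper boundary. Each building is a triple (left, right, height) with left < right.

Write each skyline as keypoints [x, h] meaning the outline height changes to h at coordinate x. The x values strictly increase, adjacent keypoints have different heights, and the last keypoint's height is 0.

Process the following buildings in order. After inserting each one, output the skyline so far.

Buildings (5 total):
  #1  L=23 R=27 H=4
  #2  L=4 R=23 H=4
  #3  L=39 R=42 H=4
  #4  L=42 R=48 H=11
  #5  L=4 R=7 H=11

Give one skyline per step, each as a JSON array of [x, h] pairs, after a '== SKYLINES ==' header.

== SKYLINES ==
[[23,4],[27,0]]
[[4,4],[27,0]]
[[4,4],[27,0],[39,4],[42,0]]
[[4,4],[27,0],[39,4],[42,11],[48,0]]
[[4,11],[7,4],[27,0],[39,4],[42,11],[48,0]]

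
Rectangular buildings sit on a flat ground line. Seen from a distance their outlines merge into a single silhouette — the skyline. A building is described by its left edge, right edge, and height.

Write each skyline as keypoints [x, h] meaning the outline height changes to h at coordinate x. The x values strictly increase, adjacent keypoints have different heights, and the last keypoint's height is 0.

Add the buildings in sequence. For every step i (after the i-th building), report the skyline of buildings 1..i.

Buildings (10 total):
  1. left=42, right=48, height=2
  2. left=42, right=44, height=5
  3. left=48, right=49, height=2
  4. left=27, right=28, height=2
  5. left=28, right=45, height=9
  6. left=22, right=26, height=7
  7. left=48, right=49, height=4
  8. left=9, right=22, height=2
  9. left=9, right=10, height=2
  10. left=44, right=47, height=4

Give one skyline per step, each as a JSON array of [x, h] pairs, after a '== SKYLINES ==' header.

== SKYLINES ==
[[42,2],[48,0]]
[[42,5],[44,2],[48,0]]
[[42,5],[44,2],[49,0]]
[[27,2],[28,0],[42,5],[44,2],[49,0]]
[[27,2],[28,9],[45,2],[49,0]]
[[22,7],[26,0],[27,2],[28,9],[45,2],[49,0]]
[[22,7],[26,0],[27,2],[28,9],[45,2],[48,4],[49,0]]
[[9,2],[22,7],[26,0],[27,2],[28,9],[45,2],[48,4],[49,0]]
[[9,2],[22,7],[26,0],[27,2],[28,9],[45,2],[48,4],[49,0]]
[[9,2],[22,7],[26,0],[27,2],[28,9],[45,4],[47,2],[48,4],[49,0]]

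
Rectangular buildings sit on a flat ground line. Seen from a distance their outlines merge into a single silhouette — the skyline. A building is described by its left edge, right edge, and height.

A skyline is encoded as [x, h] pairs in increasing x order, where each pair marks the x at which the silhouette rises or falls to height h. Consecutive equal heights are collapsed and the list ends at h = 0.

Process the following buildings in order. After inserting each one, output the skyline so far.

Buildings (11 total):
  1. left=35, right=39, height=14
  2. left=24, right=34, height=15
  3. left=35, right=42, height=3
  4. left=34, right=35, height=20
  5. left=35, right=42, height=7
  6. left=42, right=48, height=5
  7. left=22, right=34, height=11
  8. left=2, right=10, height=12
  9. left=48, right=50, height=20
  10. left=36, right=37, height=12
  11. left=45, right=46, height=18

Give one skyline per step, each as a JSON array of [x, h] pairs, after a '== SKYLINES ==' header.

== SKYLINES ==
[[35,14],[39,0]]
[[24,15],[34,0],[35,14],[39,0]]
[[24,15],[34,0],[35,14],[39,3],[42,0]]
[[24,15],[34,20],[35,14],[39,3],[42,0]]
[[24,15],[34,20],[35,14],[39,7],[42,0]]
[[24,15],[34,20],[35,14],[39,7],[42,5],[48,0]]
[[22,11],[24,15],[34,20],[35,14],[39,7],[42,5],[48,0]]
[[2,12],[10,0],[22,11],[24,15],[34,20],[35,14],[39,7],[42,5],[48,0]]
[[2,12],[10,0],[22,11],[24,15],[34,20],[35,14],[39,7],[42,5],[48,20],[50,0]]
[[2,12],[10,0],[22,11],[24,15],[34,20],[35,14],[39,7],[42,5],[48,20],[50,0]]
[[2,12],[10,0],[22,11],[24,15],[34,20],[35,14],[39,7],[42,5],[45,18],[46,5],[48,20],[50,0]]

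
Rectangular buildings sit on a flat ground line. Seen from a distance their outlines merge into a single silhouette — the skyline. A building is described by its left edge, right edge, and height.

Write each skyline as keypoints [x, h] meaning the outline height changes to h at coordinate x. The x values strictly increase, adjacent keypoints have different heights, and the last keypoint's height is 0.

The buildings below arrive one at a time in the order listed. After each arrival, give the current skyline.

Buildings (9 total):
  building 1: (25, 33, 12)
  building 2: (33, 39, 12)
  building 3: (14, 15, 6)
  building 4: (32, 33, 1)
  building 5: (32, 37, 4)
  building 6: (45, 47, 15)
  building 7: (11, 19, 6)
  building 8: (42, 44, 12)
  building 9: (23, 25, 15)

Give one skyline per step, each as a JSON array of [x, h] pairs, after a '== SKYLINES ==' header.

== SKYLINES ==
[[25,12],[33,0]]
[[25,12],[39,0]]
[[14,6],[15,0],[25,12],[39,0]]
[[14,6],[15,0],[25,12],[39,0]]
[[14,6],[15,0],[25,12],[39,0]]
[[14,6],[15,0],[25,12],[39,0],[45,15],[47,0]]
[[11,6],[19,0],[25,12],[39,0],[45,15],[47,0]]
[[11,6],[19,0],[25,12],[39,0],[42,12],[44,0],[45,15],[47,0]]
[[11,6],[19,0],[23,15],[25,12],[39,0],[42,12],[44,0],[45,15],[47,0]]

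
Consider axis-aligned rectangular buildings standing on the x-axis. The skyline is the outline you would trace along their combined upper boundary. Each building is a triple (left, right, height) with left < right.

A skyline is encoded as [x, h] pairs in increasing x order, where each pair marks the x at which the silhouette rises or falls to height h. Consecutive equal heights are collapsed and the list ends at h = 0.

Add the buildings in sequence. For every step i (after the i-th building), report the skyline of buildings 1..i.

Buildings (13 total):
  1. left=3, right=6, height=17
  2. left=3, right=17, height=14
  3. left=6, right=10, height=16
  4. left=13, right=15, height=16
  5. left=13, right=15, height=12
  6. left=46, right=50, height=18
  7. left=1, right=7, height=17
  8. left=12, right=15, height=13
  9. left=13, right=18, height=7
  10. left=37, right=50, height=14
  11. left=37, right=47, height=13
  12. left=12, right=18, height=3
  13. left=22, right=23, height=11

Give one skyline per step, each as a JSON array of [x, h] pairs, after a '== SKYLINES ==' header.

== SKYLINES ==
[[3,17],[6,0]]
[[3,17],[6,14],[17,0]]
[[3,17],[6,16],[10,14],[17,0]]
[[3,17],[6,16],[10,14],[13,16],[15,14],[17,0]]
[[3,17],[6,16],[10,14],[13,16],[15,14],[17,0]]
[[3,17],[6,16],[10,14],[13,16],[15,14],[17,0],[46,18],[50,0]]
[[1,17],[7,16],[10,14],[13,16],[15,14],[17,0],[46,18],[50,0]]
[[1,17],[7,16],[10,14],[13,16],[15,14],[17,0],[46,18],[50,0]]
[[1,17],[7,16],[10,14],[13,16],[15,14],[17,7],[18,0],[46,18],[50,0]]
[[1,17],[7,16],[10,14],[13,16],[15,14],[17,7],[18,0],[37,14],[46,18],[50,0]]
[[1,17],[7,16],[10,14],[13,16],[15,14],[17,7],[18,0],[37,14],[46,18],[50,0]]
[[1,17],[7,16],[10,14],[13,16],[15,14],[17,7],[18,0],[37,14],[46,18],[50,0]]
[[1,17],[7,16],[10,14],[13,16],[15,14],[17,7],[18,0],[22,11],[23,0],[37,14],[46,18],[50,0]]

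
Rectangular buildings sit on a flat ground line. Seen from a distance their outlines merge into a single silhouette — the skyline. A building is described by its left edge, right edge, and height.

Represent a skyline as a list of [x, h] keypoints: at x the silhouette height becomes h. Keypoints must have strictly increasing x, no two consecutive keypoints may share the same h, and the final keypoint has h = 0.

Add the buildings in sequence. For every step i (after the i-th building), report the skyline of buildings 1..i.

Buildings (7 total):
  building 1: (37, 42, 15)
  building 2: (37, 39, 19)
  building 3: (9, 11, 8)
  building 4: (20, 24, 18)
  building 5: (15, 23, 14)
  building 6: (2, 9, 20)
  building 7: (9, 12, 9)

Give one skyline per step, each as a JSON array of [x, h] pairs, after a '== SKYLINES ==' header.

== SKYLINES ==
[[37,15],[42,0]]
[[37,19],[39,15],[42,0]]
[[9,8],[11,0],[37,19],[39,15],[42,0]]
[[9,8],[11,0],[20,18],[24,0],[37,19],[39,15],[42,0]]
[[9,8],[11,0],[15,14],[20,18],[24,0],[37,19],[39,15],[42,0]]
[[2,20],[9,8],[11,0],[15,14],[20,18],[24,0],[37,19],[39,15],[42,0]]
[[2,20],[9,9],[12,0],[15,14],[20,18],[24,0],[37,19],[39,15],[42,0]]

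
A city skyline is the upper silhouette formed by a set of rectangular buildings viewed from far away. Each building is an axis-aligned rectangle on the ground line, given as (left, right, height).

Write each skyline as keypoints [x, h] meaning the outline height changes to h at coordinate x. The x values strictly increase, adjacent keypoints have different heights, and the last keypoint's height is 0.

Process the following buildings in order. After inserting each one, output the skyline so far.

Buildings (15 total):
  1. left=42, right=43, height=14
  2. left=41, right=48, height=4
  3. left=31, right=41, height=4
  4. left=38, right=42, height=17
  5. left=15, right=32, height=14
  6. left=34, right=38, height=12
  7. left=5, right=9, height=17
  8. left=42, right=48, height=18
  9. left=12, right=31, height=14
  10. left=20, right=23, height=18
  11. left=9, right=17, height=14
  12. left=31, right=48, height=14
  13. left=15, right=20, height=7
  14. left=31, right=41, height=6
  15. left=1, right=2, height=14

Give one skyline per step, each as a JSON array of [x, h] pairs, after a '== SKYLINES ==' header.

== SKYLINES ==
[[42,14],[43,0]]
[[41,4],[42,14],[43,4],[48,0]]
[[31,4],[42,14],[43,4],[48,0]]
[[31,4],[38,17],[42,14],[43,4],[48,0]]
[[15,14],[32,4],[38,17],[42,14],[43,4],[48,0]]
[[15,14],[32,4],[34,12],[38,17],[42,14],[43,4],[48,0]]
[[5,17],[9,0],[15,14],[32,4],[34,12],[38,17],[42,14],[43,4],[48,0]]
[[5,17],[9,0],[15,14],[32,4],[34,12],[38,17],[42,18],[48,0]]
[[5,17],[9,0],[12,14],[32,4],[34,12],[38,17],[42,18],[48,0]]
[[5,17],[9,0],[12,14],[20,18],[23,14],[32,4],[34,12],[38,17],[42,18],[48,0]]
[[5,17],[9,14],[20,18],[23,14],[32,4],[34,12],[38,17],[42,18],[48,0]]
[[5,17],[9,14],[20,18],[23,14],[38,17],[42,18],[48,0]]
[[5,17],[9,14],[20,18],[23,14],[38,17],[42,18],[48,0]]
[[5,17],[9,14],[20,18],[23,14],[38,17],[42,18],[48,0]]
[[1,14],[2,0],[5,17],[9,14],[20,18],[23,14],[38,17],[42,18],[48,0]]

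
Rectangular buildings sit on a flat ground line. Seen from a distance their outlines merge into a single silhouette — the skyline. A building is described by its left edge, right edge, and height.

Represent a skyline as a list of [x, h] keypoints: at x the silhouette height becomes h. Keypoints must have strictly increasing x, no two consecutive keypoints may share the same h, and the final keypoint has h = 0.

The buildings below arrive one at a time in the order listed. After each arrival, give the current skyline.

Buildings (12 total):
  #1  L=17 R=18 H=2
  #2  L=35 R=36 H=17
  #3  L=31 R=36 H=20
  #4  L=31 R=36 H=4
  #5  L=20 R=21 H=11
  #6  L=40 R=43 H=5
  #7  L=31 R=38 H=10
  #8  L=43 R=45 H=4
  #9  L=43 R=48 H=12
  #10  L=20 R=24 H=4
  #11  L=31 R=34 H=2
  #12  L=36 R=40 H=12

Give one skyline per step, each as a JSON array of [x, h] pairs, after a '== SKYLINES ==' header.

== SKYLINES ==
[[17,2],[18,0]]
[[17,2],[18,0],[35,17],[36,0]]
[[17,2],[18,0],[31,20],[36,0]]
[[17,2],[18,0],[31,20],[36,0]]
[[17,2],[18,0],[20,11],[21,0],[31,20],[36,0]]
[[17,2],[18,0],[20,11],[21,0],[31,20],[36,0],[40,5],[43,0]]
[[17,2],[18,0],[20,11],[21,0],[31,20],[36,10],[38,0],[40,5],[43,0]]
[[17,2],[18,0],[20,11],[21,0],[31,20],[36,10],[38,0],[40,5],[43,4],[45,0]]
[[17,2],[18,0],[20,11],[21,0],[31,20],[36,10],[38,0],[40,5],[43,12],[48,0]]
[[17,2],[18,0],[20,11],[21,4],[24,0],[31,20],[36,10],[38,0],[40,5],[43,12],[48,0]]
[[17,2],[18,0],[20,11],[21,4],[24,0],[31,20],[36,10],[38,0],[40,5],[43,12],[48,0]]
[[17,2],[18,0],[20,11],[21,4],[24,0],[31,20],[36,12],[40,5],[43,12],[48,0]]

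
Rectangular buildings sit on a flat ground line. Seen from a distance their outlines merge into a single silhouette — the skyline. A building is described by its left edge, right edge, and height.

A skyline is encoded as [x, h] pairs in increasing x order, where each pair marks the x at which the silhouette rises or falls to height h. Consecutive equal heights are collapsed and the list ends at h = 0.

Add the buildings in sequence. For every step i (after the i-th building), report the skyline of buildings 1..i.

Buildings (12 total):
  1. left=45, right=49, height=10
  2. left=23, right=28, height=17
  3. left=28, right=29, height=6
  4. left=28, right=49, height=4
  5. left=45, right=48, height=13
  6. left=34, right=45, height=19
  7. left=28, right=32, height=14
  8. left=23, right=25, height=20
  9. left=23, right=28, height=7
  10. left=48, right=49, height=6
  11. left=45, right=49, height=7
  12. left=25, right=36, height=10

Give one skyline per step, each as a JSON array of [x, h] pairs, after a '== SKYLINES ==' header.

== SKYLINES ==
[[45,10],[49,0]]
[[23,17],[28,0],[45,10],[49,0]]
[[23,17],[28,6],[29,0],[45,10],[49,0]]
[[23,17],[28,6],[29,4],[45,10],[49,0]]
[[23,17],[28,6],[29,4],[45,13],[48,10],[49,0]]
[[23,17],[28,6],[29,4],[34,19],[45,13],[48,10],[49,0]]
[[23,17],[28,14],[32,4],[34,19],[45,13],[48,10],[49,0]]
[[23,20],[25,17],[28,14],[32,4],[34,19],[45,13],[48,10],[49,0]]
[[23,20],[25,17],[28,14],[32,4],[34,19],[45,13],[48,10],[49,0]]
[[23,20],[25,17],[28,14],[32,4],[34,19],[45,13],[48,10],[49,0]]
[[23,20],[25,17],[28,14],[32,4],[34,19],[45,13],[48,10],[49,0]]
[[23,20],[25,17],[28,14],[32,10],[34,19],[45,13],[48,10],[49,0]]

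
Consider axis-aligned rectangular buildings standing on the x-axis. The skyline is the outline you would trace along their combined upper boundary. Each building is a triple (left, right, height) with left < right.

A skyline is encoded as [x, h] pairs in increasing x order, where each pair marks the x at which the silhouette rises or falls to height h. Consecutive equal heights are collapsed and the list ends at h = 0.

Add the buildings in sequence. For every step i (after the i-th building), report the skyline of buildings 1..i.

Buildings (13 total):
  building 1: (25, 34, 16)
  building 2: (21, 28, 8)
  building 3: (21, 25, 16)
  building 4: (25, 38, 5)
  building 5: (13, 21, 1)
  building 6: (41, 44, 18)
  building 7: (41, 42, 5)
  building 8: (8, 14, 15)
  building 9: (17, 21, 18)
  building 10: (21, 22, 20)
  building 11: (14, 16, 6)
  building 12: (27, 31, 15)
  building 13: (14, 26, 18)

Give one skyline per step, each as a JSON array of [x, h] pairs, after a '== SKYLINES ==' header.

== SKYLINES ==
[[25,16],[34,0]]
[[21,8],[25,16],[34,0]]
[[21,16],[34,0]]
[[21,16],[34,5],[38,0]]
[[13,1],[21,16],[34,5],[38,0]]
[[13,1],[21,16],[34,5],[38,0],[41,18],[44,0]]
[[13,1],[21,16],[34,5],[38,0],[41,18],[44,0]]
[[8,15],[14,1],[21,16],[34,5],[38,0],[41,18],[44,0]]
[[8,15],[14,1],[17,18],[21,16],[34,5],[38,0],[41,18],[44,0]]
[[8,15],[14,1],[17,18],[21,20],[22,16],[34,5],[38,0],[41,18],[44,0]]
[[8,15],[14,6],[16,1],[17,18],[21,20],[22,16],[34,5],[38,0],[41,18],[44,0]]
[[8,15],[14,6],[16,1],[17,18],[21,20],[22,16],[34,5],[38,0],[41,18],[44,0]]
[[8,15],[14,18],[21,20],[22,18],[26,16],[34,5],[38,0],[41,18],[44,0]]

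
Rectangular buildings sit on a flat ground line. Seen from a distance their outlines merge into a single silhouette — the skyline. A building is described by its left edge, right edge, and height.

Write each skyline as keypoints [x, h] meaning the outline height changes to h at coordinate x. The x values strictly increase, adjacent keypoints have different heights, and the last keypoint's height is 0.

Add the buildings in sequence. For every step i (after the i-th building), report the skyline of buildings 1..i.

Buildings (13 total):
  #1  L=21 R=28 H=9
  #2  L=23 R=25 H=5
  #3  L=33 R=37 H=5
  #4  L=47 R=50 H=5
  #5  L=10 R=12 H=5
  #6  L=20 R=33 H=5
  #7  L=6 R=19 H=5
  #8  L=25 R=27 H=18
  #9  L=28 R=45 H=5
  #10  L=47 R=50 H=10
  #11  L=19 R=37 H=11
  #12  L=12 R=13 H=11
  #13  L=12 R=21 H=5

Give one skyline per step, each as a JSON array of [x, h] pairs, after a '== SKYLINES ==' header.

== SKYLINES ==
[[21,9],[28,0]]
[[21,9],[28,0]]
[[21,9],[28,0],[33,5],[37,0]]
[[21,9],[28,0],[33,5],[37,0],[47,5],[50,0]]
[[10,5],[12,0],[21,9],[28,0],[33,5],[37,0],[47,5],[50,0]]
[[10,5],[12,0],[20,5],[21,9],[28,5],[37,0],[47,5],[50,0]]
[[6,5],[19,0],[20,5],[21,9],[28,5],[37,0],[47,5],[50,0]]
[[6,5],[19,0],[20,5],[21,9],[25,18],[27,9],[28,5],[37,0],[47,5],[50,0]]
[[6,5],[19,0],[20,5],[21,9],[25,18],[27,9],[28,5],[45,0],[47,5],[50,0]]
[[6,5],[19,0],[20,5],[21,9],[25,18],[27,9],[28,5],[45,0],[47,10],[50,0]]
[[6,5],[19,11],[25,18],[27,11],[37,5],[45,0],[47,10],[50,0]]
[[6,5],[12,11],[13,5],[19,11],[25,18],[27,11],[37,5],[45,0],[47,10],[50,0]]
[[6,5],[12,11],[13,5],[19,11],[25,18],[27,11],[37,5],[45,0],[47,10],[50,0]]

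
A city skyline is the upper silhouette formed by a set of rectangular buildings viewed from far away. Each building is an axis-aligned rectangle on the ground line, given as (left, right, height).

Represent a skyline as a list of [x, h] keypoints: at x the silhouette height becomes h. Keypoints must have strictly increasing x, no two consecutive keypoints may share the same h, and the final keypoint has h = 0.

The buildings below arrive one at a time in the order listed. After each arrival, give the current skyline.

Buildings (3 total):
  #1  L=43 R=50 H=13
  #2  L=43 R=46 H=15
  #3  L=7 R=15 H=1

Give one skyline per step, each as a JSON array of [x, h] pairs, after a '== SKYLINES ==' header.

== SKYLINES ==
[[43,13],[50,0]]
[[43,15],[46,13],[50,0]]
[[7,1],[15,0],[43,15],[46,13],[50,0]]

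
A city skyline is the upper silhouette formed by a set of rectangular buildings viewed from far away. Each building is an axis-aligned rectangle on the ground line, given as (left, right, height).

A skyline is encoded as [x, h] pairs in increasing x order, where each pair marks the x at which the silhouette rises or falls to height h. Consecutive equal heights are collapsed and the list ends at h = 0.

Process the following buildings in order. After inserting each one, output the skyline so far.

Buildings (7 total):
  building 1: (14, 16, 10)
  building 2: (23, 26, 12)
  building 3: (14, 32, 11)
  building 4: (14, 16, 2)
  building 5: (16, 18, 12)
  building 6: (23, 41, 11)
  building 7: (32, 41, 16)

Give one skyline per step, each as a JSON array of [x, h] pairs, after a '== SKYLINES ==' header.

== SKYLINES ==
[[14,10],[16,0]]
[[14,10],[16,0],[23,12],[26,0]]
[[14,11],[23,12],[26,11],[32,0]]
[[14,11],[23,12],[26,11],[32,0]]
[[14,11],[16,12],[18,11],[23,12],[26,11],[32,0]]
[[14,11],[16,12],[18,11],[23,12],[26,11],[41,0]]
[[14,11],[16,12],[18,11],[23,12],[26,11],[32,16],[41,0]]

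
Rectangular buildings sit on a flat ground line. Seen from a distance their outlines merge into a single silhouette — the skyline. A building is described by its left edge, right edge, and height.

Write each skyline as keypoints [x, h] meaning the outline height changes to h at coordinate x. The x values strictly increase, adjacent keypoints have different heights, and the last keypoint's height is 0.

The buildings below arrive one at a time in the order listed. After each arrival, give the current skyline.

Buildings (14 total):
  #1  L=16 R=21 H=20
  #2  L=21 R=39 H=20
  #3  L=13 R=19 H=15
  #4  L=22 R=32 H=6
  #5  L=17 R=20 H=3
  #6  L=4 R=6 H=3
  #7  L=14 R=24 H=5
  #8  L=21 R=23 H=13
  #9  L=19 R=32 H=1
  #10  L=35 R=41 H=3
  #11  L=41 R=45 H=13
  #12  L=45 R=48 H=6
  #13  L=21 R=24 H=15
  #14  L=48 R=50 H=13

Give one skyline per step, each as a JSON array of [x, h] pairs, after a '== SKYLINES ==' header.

== SKYLINES ==
[[16,20],[21,0]]
[[16,20],[39,0]]
[[13,15],[16,20],[39,0]]
[[13,15],[16,20],[39,0]]
[[13,15],[16,20],[39,0]]
[[4,3],[6,0],[13,15],[16,20],[39,0]]
[[4,3],[6,0],[13,15],[16,20],[39,0]]
[[4,3],[6,0],[13,15],[16,20],[39,0]]
[[4,3],[6,0],[13,15],[16,20],[39,0]]
[[4,3],[6,0],[13,15],[16,20],[39,3],[41,0]]
[[4,3],[6,0],[13,15],[16,20],[39,3],[41,13],[45,0]]
[[4,3],[6,0],[13,15],[16,20],[39,3],[41,13],[45,6],[48,0]]
[[4,3],[6,0],[13,15],[16,20],[39,3],[41,13],[45,6],[48,0]]
[[4,3],[6,0],[13,15],[16,20],[39,3],[41,13],[45,6],[48,13],[50,0]]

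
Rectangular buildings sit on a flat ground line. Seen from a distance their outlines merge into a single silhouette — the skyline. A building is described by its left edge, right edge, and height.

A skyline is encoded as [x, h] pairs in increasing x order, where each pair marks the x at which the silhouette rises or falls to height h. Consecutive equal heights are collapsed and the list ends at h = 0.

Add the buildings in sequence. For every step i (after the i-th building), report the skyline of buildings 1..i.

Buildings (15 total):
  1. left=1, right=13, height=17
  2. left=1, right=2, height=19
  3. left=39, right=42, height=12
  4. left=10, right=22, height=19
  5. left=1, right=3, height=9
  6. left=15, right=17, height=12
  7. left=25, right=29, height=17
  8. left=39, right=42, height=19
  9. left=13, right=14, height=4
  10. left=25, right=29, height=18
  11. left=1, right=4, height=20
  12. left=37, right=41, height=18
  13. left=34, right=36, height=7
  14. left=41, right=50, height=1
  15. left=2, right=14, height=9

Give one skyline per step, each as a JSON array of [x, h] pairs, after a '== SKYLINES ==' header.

== SKYLINES ==
[[1,17],[13,0]]
[[1,19],[2,17],[13,0]]
[[1,19],[2,17],[13,0],[39,12],[42,0]]
[[1,19],[2,17],[10,19],[22,0],[39,12],[42,0]]
[[1,19],[2,17],[10,19],[22,0],[39,12],[42,0]]
[[1,19],[2,17],[10,19],[22,0],[39,12],[42,0]]
[[1,19],[2,17],[10,19],[22,0],[25,17],[29,0],[39,12],[42,0]]
[[1,19],[2,17],[10,19],[22,0],[25,17],[29,0],[39,19],[42,0]]
[[1,19],[2,17],[10,19],[22,0],[25,17],[29,0],[39,19],[42,0]]
[[1,19],[2,17],[10,19],[22,0],[25,18],[29,0],[39,19],[42,0]]
[[1,20],[4,17],[10,19],[22,0],[25,18],[29,0],[39,19],[42,0]]
[[1,20],[4,17],[10,19],[22,0],[25,18],[29,0],[37,18],[39,19],[42,0]]
[[1,20],[4,17],[10,19],[22,0],[25,18],[29,0],[34,7],[36,0],[37,18],[39,19],[42,0]]
[[1,20],[4,17],[10,19],[22,0],[25,18],[29,0],[34,7],[36,0],[37,18],[39,19],[42,1],[50,0]]
[[1,20],[4,17],[10,19],[22,0],[25,18],[29,0],[34,7],[36,0],[37,18],[39,19],[42,1],[50,0]]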